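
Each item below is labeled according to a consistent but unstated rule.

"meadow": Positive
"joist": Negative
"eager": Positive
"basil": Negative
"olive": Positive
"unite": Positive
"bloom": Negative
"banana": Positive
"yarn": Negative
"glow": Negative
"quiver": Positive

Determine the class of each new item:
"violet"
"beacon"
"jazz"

Positive, Positive, Negative

The common property of the 'Positive' items is: has ≥ 3 vowels. No 'Negative' item has it.
"violet" — 3 vowels, hence Positive.
"beacon" — 3 vowels, hence Positive.
"jazz" — 1 vowel, hence Negative.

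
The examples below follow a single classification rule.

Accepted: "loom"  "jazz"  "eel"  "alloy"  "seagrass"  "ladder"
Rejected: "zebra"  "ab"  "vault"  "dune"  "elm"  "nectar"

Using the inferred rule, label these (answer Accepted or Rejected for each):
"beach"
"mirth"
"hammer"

All 'Accepted' examples share one property — has a double letter — and every 'Rejected' example lacks it.
"beach": no doubled letter — fails this test, so Rejected. "mirth": no doubled letter — fails this test, so Rejected. "hammer": 'mm' doubled — qualifies, so Accepted.

Rejected, Rejected, Accepted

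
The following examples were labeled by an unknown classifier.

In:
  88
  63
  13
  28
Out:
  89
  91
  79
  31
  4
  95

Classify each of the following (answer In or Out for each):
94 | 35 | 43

One predicate separates the groups cleanly: ≡ 3 (mod 5).

Out, Out, In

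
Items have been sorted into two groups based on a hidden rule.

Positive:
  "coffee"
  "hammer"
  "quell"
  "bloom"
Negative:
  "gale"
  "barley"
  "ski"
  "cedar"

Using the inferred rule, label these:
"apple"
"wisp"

Positive, Negative

The distinguishing property — has a double letter — holds for all the 'Positive' cases and none of the 'Negative' cases.
"apple": 'pp' doubled — checks out, so Positive. "wisp": no doubled letter — fails this test, so Negative.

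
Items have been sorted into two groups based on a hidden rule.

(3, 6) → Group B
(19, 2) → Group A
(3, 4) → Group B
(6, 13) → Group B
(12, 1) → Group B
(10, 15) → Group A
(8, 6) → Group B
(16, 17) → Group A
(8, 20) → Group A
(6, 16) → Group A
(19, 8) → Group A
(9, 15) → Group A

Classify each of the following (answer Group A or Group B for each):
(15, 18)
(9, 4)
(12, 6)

Group A, Group B, Group B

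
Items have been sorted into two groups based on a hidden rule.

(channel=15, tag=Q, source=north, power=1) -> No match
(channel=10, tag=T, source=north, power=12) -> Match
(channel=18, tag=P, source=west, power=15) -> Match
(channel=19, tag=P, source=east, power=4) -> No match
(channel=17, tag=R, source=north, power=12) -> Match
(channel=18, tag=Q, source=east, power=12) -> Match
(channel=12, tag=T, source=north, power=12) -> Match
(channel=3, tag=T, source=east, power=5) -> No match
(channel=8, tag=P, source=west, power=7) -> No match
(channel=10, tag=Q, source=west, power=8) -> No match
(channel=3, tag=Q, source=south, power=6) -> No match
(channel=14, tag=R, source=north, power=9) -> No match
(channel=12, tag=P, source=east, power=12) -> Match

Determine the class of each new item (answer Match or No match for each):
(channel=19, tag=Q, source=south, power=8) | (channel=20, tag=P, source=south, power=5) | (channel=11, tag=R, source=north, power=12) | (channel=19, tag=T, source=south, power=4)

No match, No match, Match, No match

The common property of the 'Match' items is: power ≥ 12. No 'No match' item has it.
(channel=19, tag=Q, source=south, power=8): power = 8 — does not pass, so No match.
(channel=20, tag=P, source=south, power=5): power = 5 — does not pass, so No match.
(channel=11, tag=R, source=north, power=12): power = 12 — meets the rule, so Match.
(channel=19, tag=T, source=south, power=4): power = 4 — does not pass, so No match.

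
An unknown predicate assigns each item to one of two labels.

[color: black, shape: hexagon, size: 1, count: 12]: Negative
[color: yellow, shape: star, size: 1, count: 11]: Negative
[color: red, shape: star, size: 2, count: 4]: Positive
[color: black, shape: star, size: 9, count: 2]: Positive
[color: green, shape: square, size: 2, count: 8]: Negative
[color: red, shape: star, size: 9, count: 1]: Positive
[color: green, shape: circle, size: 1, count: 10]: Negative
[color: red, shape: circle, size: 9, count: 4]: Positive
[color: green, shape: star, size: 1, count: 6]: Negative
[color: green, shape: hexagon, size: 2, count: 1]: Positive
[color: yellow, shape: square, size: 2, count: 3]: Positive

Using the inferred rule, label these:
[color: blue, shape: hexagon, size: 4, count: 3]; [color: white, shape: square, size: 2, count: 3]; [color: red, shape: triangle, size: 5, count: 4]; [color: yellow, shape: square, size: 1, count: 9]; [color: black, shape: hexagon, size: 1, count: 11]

Positive, Positive, Positive, Negative, Negative

The classifier is using: count ≤ 4.
[color: blue, shape: hexagon, size: 4, count: 3] — count = 3, hence Positive. [color: white, shape: square, size: 2, count: 3] — count = 3, hence Positive. [color: red, shape: triangle, size: 5, count: 4] — count = 4, hence Positive. [color: yellow, shape: square, size: 1, count: 9] — count = 9, hence Negative. [color: black, shape: hexagon, size: 1, count: 11] — count = 11, hence Negative.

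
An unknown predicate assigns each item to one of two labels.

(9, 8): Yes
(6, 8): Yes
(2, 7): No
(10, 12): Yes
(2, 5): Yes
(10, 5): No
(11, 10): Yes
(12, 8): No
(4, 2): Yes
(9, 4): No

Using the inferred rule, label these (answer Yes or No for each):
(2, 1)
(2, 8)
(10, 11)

The distinguishing property — |first − second| ≤ 3 — holds for all the 'Yes' cases and none of the 'No' cases.
Yes: (2, 1), since |2−1| = 1. No: (2, 8), since |2−8| = 6. Yes: (10, 11), since |10−11| = 1.

Yes, No, Yes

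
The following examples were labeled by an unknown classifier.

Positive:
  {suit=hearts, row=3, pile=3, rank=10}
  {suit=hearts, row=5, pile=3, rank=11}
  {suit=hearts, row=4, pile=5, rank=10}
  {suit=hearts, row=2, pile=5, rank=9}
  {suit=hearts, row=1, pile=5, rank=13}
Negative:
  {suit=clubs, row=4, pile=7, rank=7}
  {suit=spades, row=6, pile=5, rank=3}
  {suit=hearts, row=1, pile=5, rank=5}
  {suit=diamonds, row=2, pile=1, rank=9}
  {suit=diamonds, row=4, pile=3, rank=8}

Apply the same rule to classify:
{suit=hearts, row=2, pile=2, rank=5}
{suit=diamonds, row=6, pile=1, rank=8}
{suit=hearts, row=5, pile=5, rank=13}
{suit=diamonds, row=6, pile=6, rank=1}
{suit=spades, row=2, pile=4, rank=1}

Negative, Negative, Positive, Negative, Negative

The rule appears to be: suit is hearts AND rank ≥ 7.
{suit=hearts, row=2, pile=2, rank=5}: suit is hearts, rank = 5 — lacks this property, so Negative. {suit=diamonds, row=6, pile=1, rank=8}: suit is diamonds, rank = 8 — lacks this property, so Negative. {suit=hearts, row=5, pile=5, rank=13}: suit is hearts, rank = 13 — checks out, so Positive. {suit=diamonds, row=6, pile=6, rank=1}: suit is diamonds, rank = 1 — lacks this property, so Negative. {suit=spades, row=2, pile=4, rank=1}: suit is spades, rank = 1 — lacks this property, so Negative.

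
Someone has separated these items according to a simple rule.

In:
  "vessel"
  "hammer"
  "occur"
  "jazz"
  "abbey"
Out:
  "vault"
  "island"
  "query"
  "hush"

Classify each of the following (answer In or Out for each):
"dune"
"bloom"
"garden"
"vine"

The common property of the 'In' items is: has a double letter. No 'Out' item has it.
"dune" → no doubled letter → Out.
"bloom" → 'oo' doubled → In.
"garden" → no doubled letter → Out.
"vine" → no doubled letter → Out.

Out, In, Out, Out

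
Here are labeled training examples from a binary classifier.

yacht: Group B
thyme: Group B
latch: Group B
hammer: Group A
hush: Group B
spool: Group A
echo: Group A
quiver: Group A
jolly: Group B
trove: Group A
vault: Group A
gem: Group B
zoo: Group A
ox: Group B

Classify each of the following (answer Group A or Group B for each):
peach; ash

The pattern is that an item is 'Group A' exactly when: has ≥ 2 vowels.

Group A, Group B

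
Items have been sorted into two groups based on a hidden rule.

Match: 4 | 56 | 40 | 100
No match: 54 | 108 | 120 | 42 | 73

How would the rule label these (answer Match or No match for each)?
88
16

The classifier is using: multiple of 4 AND at most 100.

Match, Match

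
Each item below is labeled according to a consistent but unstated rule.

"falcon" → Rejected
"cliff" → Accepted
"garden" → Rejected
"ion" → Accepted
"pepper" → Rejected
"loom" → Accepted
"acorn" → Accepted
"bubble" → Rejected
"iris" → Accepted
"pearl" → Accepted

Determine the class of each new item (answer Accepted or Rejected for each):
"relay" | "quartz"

Accepted, Rejected

The distinguishing property — length ≤ 5 — holds for all the 'Accepted' cases and none of the 'Rejected' cases.
"relay": length 5 — qualifies, so Accepted. "quartz": length 6 — doesn't qualify, so Rejected.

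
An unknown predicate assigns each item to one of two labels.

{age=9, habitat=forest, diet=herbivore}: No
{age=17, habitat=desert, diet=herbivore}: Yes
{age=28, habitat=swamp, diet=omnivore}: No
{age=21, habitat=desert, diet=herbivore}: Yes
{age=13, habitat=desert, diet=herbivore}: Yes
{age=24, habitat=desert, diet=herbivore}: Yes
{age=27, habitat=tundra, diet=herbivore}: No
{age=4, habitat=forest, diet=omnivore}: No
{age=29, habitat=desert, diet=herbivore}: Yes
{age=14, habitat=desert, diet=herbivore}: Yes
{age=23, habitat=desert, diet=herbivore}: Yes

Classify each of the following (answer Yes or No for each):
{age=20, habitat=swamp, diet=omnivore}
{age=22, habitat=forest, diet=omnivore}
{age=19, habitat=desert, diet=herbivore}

No, No, Yes

The pattern is that an item is 'Yes' exactly when: habitat is desert.
{age=20, habitat=swamp, diet=omnivore}: No (habitat is swamp). {age=22, habitat=forest, diet=omnivore}: No (habitat is forest). {age=19, habitat=desert, diet=herbivore}: Yes (habitat is desert).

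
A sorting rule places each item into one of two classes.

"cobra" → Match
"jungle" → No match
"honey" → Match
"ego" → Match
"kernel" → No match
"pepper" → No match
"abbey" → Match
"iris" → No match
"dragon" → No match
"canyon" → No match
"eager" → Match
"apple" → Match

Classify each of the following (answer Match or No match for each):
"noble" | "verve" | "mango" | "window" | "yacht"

Match, Match, Match, No match, Match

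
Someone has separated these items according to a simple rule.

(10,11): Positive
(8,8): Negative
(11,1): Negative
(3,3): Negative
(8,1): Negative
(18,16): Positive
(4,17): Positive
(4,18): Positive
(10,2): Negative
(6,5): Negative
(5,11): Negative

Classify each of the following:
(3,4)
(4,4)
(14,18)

Negative, Negative, Positive

All 'Positive' examples share one property — sum ≥ 21 — and every 'Negative' example lacks it.
(3,4): Negative (3+4 = 7). (4,4): Negative (4+4 = 8). (14,18): Positive (14+18 = 32).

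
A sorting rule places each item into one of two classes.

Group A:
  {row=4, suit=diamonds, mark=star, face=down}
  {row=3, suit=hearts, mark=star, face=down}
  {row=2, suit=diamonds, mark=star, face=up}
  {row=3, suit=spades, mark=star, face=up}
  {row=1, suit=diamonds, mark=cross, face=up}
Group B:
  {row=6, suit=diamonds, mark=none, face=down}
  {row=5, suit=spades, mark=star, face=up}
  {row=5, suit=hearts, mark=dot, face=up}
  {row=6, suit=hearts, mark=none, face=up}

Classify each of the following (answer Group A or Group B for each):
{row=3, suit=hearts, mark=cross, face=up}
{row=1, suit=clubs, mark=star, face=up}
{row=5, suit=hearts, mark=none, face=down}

One predicate separates the groups cleanly: row ≤ 4.
{row=3, suit=hearts, mark=cross, face=up}: Group A (row = 3). {row=1, suit=clubs, mark=star, face=up}: Group A (row = 1). {row=5, suit=hearts, mark=none, face=down}: Group B (row = 5).

Group A, Group A, Group B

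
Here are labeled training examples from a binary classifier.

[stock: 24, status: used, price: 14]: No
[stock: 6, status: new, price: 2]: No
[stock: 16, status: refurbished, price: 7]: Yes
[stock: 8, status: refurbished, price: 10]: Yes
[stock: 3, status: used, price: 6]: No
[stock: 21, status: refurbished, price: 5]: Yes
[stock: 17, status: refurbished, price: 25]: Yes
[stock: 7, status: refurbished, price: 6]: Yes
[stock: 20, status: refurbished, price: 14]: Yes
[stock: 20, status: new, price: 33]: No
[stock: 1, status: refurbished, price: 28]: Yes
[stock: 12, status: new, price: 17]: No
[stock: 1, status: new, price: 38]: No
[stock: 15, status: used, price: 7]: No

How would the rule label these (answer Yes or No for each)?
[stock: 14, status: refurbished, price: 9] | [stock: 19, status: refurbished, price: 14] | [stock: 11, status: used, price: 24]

The pattern is that an item is 'Yes' exactly when: status is refurbished.
[stock: 14, status: refurbished, price: 9]: status is refurbished, checks out → Yes. [stock: 19, status: refurbished, price: 14]: status is refurbished, checks out → Yes. [stock: 11, status: used, price: 24]: status is used, doesn't match → No.

Yes, Yes, No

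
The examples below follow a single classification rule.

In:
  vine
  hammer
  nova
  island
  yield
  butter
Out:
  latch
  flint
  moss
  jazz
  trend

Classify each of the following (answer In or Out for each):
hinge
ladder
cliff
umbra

In, In, Out, In

A rule that fits every label: has ≥ 2 vowels — true of each 'In' example, false of each 'Out' one.
hinge — 2 vowels, hence In.
ladder — 2 vowels, hence In.
cliff — 1 vowel, hence Out.
umbra — 2 vowels, hence In.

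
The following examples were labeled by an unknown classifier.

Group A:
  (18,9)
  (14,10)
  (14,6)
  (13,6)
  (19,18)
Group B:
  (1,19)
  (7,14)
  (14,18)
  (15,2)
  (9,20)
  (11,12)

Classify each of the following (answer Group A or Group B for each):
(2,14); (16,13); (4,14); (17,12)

One predicate separates the groups cleanly: first > second AND sum ≥ 19.
(2,14): 2 < 14, 2+14 = 16 — fails the rule, so Group B.
(16,13): 16 > 13, 16+13 = 29 — passes, so Group A.
(4,14): 4 < 14, 4+14 = 18 — fails the rule, so Group B.
(17,12): 17 > 12, 17+12 = 29 — passes, so Group A.

Group B, Group A, Group B, Group A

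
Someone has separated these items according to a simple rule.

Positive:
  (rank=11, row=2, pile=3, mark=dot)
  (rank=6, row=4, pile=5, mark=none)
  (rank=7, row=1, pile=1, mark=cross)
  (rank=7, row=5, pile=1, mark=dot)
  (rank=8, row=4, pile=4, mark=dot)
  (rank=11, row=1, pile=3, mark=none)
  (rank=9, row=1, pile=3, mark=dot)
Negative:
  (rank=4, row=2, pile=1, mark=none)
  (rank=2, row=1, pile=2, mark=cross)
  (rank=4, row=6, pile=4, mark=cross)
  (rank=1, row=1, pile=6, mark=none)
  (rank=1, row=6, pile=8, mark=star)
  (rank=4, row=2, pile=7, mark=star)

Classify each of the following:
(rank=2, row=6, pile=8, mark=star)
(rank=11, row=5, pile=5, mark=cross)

Negative, Positive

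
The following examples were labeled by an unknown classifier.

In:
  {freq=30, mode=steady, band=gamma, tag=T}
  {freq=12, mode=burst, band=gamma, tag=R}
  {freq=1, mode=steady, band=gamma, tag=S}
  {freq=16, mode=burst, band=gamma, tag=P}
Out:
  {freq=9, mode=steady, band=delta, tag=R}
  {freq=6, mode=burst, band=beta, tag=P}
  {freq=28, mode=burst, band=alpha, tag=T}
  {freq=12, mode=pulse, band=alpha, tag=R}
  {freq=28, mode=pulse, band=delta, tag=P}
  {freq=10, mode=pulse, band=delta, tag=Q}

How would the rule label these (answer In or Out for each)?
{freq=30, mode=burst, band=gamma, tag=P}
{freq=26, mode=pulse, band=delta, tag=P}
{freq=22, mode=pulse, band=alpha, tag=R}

'In' ⟺ band is gamma.
{freq=30, mode=burst, band=gamma, tag=P}: band is gamma — meets the rule, so In.
{freq=26, mode=pulse, band=delta, tag=P}: band is delta — doesn't match, so Out.
{freq=22, mode=pulse, band=alpha, tag=R}: band is alpha — doesn't match, so Out.

In, Out, Out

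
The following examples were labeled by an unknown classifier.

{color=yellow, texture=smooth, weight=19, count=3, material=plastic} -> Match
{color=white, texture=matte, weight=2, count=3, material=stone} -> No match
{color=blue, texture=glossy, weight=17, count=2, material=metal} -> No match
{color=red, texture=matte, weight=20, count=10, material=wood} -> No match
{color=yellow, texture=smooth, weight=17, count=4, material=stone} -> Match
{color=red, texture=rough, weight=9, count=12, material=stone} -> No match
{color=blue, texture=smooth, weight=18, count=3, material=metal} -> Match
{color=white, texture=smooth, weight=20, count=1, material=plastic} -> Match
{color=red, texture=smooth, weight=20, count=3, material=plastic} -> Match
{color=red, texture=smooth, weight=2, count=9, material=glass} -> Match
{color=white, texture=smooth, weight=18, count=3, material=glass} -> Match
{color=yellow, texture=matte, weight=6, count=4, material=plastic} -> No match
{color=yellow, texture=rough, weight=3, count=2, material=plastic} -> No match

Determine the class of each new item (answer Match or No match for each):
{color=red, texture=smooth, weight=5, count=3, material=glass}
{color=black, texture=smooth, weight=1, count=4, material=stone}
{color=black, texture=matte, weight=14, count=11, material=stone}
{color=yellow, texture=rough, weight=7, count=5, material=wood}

Comparing the two groups points to one rule — texture is smooth.

Match, Match, No match, No match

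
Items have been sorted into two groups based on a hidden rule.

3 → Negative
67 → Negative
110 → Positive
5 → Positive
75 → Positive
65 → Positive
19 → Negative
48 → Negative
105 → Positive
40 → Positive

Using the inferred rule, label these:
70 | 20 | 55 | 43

Positive, Positive, Positive, Negative

The common property of the 'Positive' items is: multiple of 5. No 'Negative' item has it.
70 → 70 = 5·14 → Positive. 20 → 20 = 5·4 → Positive. 55 → 55 = 5·11 → Positive. 43 → 43 = 5·8 + 3 → Negative.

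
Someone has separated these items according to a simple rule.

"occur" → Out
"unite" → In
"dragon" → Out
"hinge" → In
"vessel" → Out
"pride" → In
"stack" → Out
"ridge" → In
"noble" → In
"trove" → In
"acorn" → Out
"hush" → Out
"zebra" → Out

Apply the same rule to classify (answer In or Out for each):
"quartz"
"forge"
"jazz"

Out, In, Out

Checking candidate rules against both groups, what survives is: ends with 'e'.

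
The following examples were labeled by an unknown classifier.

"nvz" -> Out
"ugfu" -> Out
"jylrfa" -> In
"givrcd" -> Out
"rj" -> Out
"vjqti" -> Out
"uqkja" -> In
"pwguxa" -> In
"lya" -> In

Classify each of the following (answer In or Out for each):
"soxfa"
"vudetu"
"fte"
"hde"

In, Out, Out, Out

The pattern is that an item is 'In' exactly when: contains 'a'.
In: "soxfa", since has 'a'.
Out: "vudetu", since no 'a'.
Out: "fte", since no 'a'.
Out: "hde", since no 'a'.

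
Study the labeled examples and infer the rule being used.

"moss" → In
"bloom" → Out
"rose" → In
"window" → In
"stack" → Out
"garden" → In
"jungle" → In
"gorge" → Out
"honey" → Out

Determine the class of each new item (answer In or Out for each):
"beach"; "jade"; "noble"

All 'In' examples share one property — even length — and every 'Out' example lacks it.
Out: "beach", since length 5. In: "jade", since length 4. Out: "noble", since length 5.

Out, In, Out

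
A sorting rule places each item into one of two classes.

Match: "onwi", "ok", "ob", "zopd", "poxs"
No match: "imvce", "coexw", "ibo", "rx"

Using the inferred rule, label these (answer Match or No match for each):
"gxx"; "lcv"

No match, No match

The distinguishing property — even length AND contains 'o' — holds for all the 'Match' cases and none of the 'No match' cases.
No match: "gxx", since length 3, no 'o'. No match: "lcv", since length 3, no 'o'.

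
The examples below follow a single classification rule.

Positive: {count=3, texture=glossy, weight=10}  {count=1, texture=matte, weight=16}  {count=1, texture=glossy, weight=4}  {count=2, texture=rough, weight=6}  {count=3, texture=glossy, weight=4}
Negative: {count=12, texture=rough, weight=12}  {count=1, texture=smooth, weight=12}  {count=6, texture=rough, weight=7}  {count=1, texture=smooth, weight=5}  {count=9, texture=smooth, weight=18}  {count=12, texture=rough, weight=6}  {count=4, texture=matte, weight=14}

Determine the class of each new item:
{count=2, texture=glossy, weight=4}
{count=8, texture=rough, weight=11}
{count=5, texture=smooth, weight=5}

Positive, Negative, Negative

One predicate separates the groups cleanly: texture is not smooth AND count ≤ 3.
{count=2, texture=glossy, weight=4} → texture is glossy, count = 2 → Positive.
{count=8, texture=rough, weight=11} → texture is rough, count = 8 → Negative.
{count=5, texture=smooth, weight=5} → texture is smooth, count = 5 → Negative.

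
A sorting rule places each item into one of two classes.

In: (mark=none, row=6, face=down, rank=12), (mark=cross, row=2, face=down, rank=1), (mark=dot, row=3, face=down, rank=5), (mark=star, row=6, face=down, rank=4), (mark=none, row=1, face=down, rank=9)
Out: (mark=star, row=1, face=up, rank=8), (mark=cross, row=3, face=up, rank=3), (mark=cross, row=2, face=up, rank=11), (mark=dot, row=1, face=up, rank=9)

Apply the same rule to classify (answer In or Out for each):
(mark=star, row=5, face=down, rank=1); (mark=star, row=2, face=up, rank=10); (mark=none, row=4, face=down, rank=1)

A rule that fits every label: face is down — true of each 'In' example, false of each 'Out' one.
(mark=star, row=5, face=down, rank=1) → face is down → In. (mark=star, row=2, face=up, rank=10) → face is up → Out. (mark=none, row=4, face=down, rank=1) → face is down → In.

In, Out, In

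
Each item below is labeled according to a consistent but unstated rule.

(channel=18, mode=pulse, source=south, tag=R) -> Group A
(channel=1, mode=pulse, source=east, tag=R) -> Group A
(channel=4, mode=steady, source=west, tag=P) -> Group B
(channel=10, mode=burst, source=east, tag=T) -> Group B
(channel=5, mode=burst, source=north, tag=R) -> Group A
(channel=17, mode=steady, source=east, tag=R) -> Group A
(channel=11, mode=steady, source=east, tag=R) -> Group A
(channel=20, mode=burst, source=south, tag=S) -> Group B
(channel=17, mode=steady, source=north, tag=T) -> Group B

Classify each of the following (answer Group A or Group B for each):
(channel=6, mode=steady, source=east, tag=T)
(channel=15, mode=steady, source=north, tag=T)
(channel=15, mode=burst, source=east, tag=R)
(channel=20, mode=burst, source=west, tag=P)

Comparing the two groups points to one rule — tag is R.
(channel=6, mode=steady, source=east, tag=T): tag is T — does not pass, so Group B. (channel=15, mode=steady, source=north, tag=T): tag is T — does not pass, so Group B. (channel=15, mode=burst, source=east, tag=R): tag is R — has this property, so Group A. (channel=20, mode=burst, source=west, tag=P): tag is P — does not pass, so Group B.

Group B, Group B, Group A, Group B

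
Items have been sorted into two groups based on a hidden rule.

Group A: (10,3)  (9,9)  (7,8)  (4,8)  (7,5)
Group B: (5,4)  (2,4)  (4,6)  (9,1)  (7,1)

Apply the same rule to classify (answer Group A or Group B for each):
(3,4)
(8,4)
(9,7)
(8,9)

The distinguishing property — sum ≥ 12 — holds for all the 'Group A' cases and none of the 'Group B' cases.

Group B, Group A, Group A, Group A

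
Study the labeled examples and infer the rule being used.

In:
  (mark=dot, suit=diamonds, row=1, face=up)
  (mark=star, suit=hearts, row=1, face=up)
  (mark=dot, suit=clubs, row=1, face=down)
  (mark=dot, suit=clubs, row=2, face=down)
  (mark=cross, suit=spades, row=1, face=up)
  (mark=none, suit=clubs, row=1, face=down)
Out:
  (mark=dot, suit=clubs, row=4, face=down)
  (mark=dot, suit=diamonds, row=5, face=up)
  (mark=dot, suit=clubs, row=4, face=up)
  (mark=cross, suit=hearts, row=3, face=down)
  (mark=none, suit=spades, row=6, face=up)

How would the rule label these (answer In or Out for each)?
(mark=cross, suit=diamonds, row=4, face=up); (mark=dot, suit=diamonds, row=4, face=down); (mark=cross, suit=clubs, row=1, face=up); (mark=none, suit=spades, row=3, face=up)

A rule that fits every label: row ≤ 2 — true of each 'In' example, false of each 'Out' one.

Out, Out, In, Out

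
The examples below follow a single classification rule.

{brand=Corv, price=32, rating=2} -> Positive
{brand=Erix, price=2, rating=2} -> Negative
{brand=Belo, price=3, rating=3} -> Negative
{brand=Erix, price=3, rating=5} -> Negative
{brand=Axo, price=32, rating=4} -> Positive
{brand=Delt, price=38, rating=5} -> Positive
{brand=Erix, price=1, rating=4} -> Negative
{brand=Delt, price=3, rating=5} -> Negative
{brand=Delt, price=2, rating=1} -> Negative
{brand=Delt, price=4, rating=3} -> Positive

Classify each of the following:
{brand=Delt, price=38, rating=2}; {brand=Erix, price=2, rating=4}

Positive, Negative

The simplest hypothesis consistent with all the labels is: price ≥ 4.
{brand=Delt, price=38, rating=2}: price = 38, has this property → Positive. {brand=Erix, price=2, rating=4}: price = 2, does not pass → Negative.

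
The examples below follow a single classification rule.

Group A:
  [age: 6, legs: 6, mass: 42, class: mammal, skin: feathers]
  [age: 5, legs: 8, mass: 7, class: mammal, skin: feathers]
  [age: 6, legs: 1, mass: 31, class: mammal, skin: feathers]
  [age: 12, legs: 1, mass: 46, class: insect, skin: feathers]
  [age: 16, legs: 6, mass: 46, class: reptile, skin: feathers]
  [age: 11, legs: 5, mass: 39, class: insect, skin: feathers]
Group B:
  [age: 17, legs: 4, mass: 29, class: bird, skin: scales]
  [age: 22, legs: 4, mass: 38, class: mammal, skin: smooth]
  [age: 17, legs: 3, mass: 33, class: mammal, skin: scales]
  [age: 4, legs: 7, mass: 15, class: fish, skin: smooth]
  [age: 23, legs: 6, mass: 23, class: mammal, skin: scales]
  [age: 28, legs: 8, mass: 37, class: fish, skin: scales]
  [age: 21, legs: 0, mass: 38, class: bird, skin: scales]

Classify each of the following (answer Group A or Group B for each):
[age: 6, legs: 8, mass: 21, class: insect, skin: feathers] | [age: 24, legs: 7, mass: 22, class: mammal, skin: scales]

Group A, Group B

Every 'Group A' example satisfies: skin is feathers. None of the 'Group B' examples do.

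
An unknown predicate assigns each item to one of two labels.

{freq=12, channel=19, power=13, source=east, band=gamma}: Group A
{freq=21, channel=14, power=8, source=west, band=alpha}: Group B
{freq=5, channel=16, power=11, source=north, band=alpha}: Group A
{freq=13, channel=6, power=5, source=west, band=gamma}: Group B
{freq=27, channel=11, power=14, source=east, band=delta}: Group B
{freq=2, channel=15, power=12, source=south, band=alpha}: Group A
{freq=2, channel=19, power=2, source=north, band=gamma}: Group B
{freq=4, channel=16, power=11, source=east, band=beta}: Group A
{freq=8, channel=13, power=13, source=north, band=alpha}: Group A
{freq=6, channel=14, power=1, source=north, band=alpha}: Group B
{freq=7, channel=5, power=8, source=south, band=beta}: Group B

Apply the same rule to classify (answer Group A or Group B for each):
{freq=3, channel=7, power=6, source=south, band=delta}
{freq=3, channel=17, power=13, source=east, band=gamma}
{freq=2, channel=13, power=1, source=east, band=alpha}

The simplest hypothesis consistent with all the labels is: power ≥ 11 AND freq ≤ 12.
{freq=3, channel=7, power=6, source=south, band=delta}: power = 6, freq = 3, does not pass → Group B.
{freq=3, channel=17, power=13, source=east, band=gamma}: power = 13, freq = 3, passes → Group A.
{freq=2, channel=13, power=1, source=east, band=alpha}: power = 1, freq = 2, does not pass → Group B.

Group B, Group A, Group B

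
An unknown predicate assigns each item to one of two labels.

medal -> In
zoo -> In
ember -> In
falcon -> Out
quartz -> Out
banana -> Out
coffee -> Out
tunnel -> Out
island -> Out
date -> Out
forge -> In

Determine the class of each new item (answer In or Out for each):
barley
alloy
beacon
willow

Rule: odd length. This holds for each 'In' example and fails for each 'Out' one.

Out, In, Out, Out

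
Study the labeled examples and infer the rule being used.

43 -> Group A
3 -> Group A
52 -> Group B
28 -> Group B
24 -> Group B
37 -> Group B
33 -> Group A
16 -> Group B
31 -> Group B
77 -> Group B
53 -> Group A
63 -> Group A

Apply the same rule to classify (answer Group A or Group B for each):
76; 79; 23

Checking candidate rules against both groups, what survives is: ends in digit 3.
76: last digit 6 — lacks this property, so Group B.
79: last digit 9 — lacks this property, so Group B.
23: last digit 3 — qualifies, so Group A.

Group B, Group B, Group A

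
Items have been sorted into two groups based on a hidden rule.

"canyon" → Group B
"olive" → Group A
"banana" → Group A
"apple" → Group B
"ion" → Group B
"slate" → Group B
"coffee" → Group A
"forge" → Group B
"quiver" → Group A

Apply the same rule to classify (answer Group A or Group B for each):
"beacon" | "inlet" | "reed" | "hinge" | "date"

Group A, Group B, Group B, Group B, Group B

A rule that fits every label: has ≥ 3 vowels — true of each 'Group A' example, false of each 'Group B' one.
"beacon": 3 vowels — has this property, so Group A. "inlet": 2 vowels — fails this test, so Group B. "reed": 2 vowels — fails this test, so Group B. "hinge": 2 vowels — fails this test, so Group B. "date": 2 vowels — fails this test, so Group B.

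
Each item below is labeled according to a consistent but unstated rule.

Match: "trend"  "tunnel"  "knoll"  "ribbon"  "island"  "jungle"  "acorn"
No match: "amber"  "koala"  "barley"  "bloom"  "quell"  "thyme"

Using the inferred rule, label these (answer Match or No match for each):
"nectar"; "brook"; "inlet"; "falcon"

A rule that fits every label: contains 'n' — true of each 'Match' example, false of each 'No match' one.
"nectar": Match (has 'n').
"brook": No match (no 'n').
"inlet": Match (has 'n').
"falcon": Match (has 'n').

Match, No match, Match, Match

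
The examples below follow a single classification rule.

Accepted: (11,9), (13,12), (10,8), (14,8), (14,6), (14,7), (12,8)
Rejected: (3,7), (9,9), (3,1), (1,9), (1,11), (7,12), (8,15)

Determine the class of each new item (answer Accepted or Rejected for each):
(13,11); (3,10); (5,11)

Accepted, Rejected, Rejected

A rule that fits every label: first ≥ 10 — true of each 'Accepted' example, false of each 'Rejected' one.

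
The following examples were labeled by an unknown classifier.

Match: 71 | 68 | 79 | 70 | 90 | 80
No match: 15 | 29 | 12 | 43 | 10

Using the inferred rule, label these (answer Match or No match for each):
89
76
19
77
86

Match, Match, No match, Match, Match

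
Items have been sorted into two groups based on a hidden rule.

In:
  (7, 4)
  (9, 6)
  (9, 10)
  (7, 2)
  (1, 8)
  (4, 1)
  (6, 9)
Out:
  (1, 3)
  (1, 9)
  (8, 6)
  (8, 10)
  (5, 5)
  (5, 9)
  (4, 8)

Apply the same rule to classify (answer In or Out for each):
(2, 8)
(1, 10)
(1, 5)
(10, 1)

Checking candidate rules against both groups, what survives is: sum is odd.

Out, In, Out, In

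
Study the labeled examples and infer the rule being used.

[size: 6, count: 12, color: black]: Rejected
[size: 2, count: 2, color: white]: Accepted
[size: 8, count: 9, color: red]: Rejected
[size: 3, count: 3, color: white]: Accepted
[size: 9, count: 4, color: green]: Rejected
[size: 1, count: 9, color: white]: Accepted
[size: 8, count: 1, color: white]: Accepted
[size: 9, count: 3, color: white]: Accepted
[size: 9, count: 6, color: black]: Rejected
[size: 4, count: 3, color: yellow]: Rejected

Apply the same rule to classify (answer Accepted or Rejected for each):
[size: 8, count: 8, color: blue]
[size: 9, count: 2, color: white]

Rejected, Accepted

Looking at the examples, the only property every 'Accepted' case has and every 'Rejected' case lacks is: color is white.
Rejected: [size: 8, count: 8, color: blue], since color is blue.
Accepted: [size: 9, count: 2, color: white], since color is white.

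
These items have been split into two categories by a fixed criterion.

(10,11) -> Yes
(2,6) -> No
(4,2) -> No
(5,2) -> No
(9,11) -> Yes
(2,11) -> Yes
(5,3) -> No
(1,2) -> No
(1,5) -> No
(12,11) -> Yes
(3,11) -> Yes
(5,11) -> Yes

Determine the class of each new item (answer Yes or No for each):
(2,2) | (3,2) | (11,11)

The rule appears to be: sum ≥ 13.
(2,2): No (2+2 = 4). (3,2): No (3+2 = 5). (11,11): Yes (11+11 = 22).

No, No, Yes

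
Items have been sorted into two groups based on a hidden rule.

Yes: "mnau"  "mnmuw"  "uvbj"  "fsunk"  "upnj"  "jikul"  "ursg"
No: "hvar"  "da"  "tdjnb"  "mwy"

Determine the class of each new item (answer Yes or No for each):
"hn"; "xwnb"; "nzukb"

The pattern is that an item is 'Yes' exactly when: contains 'u'.
"hn" — no 'u', hence No. "xwnb" — no 'u', hence No. "nzukb" — has 'u', hence Yes.

No, No, Yes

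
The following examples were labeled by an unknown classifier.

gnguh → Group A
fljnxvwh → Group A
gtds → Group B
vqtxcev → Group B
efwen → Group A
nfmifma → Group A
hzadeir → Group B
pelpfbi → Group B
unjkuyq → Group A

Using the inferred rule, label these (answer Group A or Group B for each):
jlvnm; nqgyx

The classifier is using: contains 'n'.
Group A: jlvnm, since has 'n'. Group A: nqgyx, since has 'n'.

Group A, Group A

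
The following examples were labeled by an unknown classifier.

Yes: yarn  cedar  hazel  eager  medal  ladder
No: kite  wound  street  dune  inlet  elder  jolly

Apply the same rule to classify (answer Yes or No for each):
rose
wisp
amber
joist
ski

The simplest hypothesis consistent with all the labels is: contains 'a'.
rose: No (no 'a'). wisp: No (no 'a'). amber: Yes (has 'a'). joist: No (no 'a'). ski: No (no 'a').

No, No, Yes, No, No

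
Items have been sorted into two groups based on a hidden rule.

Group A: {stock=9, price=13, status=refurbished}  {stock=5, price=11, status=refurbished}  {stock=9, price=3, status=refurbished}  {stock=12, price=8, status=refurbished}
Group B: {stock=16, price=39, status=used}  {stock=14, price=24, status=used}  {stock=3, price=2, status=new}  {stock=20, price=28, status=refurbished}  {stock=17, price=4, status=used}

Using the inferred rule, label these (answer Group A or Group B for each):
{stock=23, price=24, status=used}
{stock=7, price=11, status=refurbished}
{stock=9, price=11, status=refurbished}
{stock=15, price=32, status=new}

A rule that fits every label: status is refurbished AND price ≤ 13 — true of each 'Group A' example, false of each 'Group B' one.
{stock=23, price=24, status=used} — status is used, price = 24, hence Group B. {stock=7, price=11, status=refurbished} — status is refurbished, price = 11, hence Group A. {stock=9, price=11, status=refurbished} — status is refurbished, price = 11, hence Group A. {stock=15, price=32, status=new} — status is new, price = 32, hence Group B.

Group B, Group A, Group A, Group B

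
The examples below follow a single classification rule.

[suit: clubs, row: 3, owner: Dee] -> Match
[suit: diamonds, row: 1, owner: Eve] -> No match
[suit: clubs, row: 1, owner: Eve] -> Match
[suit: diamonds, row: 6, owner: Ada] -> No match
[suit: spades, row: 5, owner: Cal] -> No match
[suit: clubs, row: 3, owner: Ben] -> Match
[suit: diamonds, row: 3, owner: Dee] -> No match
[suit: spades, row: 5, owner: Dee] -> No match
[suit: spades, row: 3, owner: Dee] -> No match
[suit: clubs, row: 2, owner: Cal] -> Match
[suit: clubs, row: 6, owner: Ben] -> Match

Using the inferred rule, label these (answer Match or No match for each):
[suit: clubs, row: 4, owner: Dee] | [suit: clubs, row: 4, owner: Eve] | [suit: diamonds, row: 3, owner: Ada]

Every 'Match' example satisfies: suit is clubs. None of the 'No match' examples do.
[suit: clubs, row: 4, owner: Dee] — suit is clubs, hence Match. [suit: clubs, row: 4, owner: Eve] — suit is clubs, hence Match. [suit: diamonds, row: 3, owner: Ada] — suit is diamonds, hence No match.

Match, Match, No match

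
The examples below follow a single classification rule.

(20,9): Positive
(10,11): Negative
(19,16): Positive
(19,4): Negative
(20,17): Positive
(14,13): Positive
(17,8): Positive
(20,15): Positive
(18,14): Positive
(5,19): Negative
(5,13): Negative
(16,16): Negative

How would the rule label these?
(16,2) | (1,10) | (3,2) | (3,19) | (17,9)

The rule appears to be: first > second AND sum ≥ 24.
(16,2) — 16 > 2, 16+2 = 18, hence Negative. (1,10) — 1 < 10, 1+10 = 11, hence Negative. (3,2) — 3 > 2, 3+2 = 5, hence Negative. (3,19) — 3 < 19, 3+19 = 22, hence Negative. (17,9) — 17 > 9, 17+9 = 26, hence Positive.

Negative, Negative, Negative, Negative, Positive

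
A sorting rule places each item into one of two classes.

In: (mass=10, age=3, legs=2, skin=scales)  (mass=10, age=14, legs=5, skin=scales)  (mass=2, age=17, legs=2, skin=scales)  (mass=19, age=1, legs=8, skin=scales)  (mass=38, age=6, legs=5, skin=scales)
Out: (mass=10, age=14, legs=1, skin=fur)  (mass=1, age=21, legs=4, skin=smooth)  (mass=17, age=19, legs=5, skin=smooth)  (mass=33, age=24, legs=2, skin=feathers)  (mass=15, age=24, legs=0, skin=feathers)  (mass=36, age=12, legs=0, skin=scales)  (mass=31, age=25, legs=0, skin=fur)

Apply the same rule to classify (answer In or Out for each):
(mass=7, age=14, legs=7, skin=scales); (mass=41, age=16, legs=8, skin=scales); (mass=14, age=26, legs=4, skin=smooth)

The distinguishing property — skin is scales AND legs ≥ 1 — holds for all the 'In' cases and none of the 'Out' cases.
(mass=7, age=14, legs=7, skin=scales) → skin is scales, legs = 7 → In. (mass=41, age=16, legs=8, skin=scales) → skin is scales, legs = 8 → In. (mass=14, age=26, legs=4, skin=smooth) → skin is smooth, legs = 4 → Out.

In, In, Out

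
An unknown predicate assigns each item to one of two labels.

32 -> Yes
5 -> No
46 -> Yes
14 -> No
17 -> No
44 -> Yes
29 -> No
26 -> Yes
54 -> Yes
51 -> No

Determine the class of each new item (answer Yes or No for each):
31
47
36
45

No, No, Yes, No

Every 'Yes' example satisfies: even AND at least 17. None of the 'No' examples do.
31 — 31 is odd, 31 ≥ 17, hence No. 47 — 47 is odd, 47 ≥ 17, hence No. 36 — 36 is even, 36 ≥ 17, hence Yes. 45 — 45 is odd, 45 ≥ 17, hence No.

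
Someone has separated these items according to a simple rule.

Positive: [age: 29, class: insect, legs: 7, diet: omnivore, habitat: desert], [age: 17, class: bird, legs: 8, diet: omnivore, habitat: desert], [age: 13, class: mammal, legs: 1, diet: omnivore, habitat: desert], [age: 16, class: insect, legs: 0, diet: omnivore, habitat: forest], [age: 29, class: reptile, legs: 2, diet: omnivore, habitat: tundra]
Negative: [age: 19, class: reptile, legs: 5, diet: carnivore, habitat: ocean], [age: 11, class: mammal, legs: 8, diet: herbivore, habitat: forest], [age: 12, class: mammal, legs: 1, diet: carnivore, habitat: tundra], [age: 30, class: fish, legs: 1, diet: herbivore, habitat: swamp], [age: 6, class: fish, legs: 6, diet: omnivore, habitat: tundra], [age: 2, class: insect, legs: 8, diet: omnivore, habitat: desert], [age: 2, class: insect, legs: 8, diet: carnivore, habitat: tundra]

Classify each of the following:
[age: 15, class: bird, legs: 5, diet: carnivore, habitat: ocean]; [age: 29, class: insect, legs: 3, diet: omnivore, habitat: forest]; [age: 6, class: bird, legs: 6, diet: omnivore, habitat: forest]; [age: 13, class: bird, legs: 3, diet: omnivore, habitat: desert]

Negative, Positive, Negative, Positive

The simplest hypothesis consistent with all the labels is: diet is omnivore AND age ≥ 11.
[age: 15, class: bird, legs: 5, diet: carnivore, habitat: ocean]: diet is carnivore, age = 15, does not pass → Negative.
[age: 29, class: insect, legs: 3, diet: omnivore, habitat: forest]: diet is omnivore, age = 29, checks out → Positive.
[age: 6, class: bird, legs: 6, diet: omnivore, habitat: forest]: diet is omnivore, age = 6, does not pass → Negative.
[age: 13, class: bird, legs: 3, diet: omnivore, habitat: desert]: diet is omnivore, age = 13, checks out → Positive.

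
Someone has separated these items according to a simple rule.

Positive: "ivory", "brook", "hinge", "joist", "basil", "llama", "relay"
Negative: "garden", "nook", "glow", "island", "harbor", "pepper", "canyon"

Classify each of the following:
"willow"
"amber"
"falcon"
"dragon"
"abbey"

The rule appears to be: odd length.

Negative, Positive, Negative, Negative, Positive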